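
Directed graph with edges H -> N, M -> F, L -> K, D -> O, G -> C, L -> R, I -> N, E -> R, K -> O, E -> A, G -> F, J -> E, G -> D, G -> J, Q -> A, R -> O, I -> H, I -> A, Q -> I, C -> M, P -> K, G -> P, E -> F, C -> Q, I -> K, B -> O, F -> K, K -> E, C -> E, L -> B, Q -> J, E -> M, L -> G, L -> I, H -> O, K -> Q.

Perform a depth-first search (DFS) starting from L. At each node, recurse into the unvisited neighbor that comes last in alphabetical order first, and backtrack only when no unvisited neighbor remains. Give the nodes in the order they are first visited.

L R O K Q J E M F A I N H G P D C B

Visit L
L → R
R → O
L → K
K → Q
Q → J
J → E
E → M
M → F
E → A
Q → I
I → N
I → H
L → G
G → P
G → D
G → C
L → B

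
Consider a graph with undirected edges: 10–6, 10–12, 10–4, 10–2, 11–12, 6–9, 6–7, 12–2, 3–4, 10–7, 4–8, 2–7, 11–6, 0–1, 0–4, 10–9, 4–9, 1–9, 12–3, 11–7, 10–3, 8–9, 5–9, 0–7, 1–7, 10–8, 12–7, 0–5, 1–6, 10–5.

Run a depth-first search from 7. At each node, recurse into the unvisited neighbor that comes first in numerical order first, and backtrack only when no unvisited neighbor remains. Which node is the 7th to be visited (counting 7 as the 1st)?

Visit 7
7 → 0
0 → 1
1 → 6
6 → 9
9 → 4
4 → 3
3 → 10
10 → 2
2 → 12
12 → 11
10 → 5
10 → 8

Visit order: 7, 0, 1, 6, 9, 4, 3, 10, 2, 12, 11, 5, 8

3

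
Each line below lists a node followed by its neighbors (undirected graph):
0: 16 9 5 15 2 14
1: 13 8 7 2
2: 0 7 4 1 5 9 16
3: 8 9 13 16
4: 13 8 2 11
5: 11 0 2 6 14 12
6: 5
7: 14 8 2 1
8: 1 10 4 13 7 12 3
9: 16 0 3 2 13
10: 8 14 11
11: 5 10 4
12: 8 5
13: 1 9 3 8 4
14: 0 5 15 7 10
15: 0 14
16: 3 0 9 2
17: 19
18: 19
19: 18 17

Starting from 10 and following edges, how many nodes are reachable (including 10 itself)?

BFS from 10 visits: 10, 8, 11, 14, 1, 3, 4, 7, 12, 13, 5, 0, 15, 2, 9, 16, 6
Reachable nodes: 17 of 20 total.

17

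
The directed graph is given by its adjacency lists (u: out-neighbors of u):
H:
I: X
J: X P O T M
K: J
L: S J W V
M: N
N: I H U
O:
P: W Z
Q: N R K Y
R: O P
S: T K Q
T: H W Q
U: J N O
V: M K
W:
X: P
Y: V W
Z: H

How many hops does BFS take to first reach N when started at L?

3

Level 0: L
Level 1: J, S, V, W
Level 2: K, M, O, P, Q, T, X
Level 3: H, N, R, Y, Z
Level 4: I, U
N first appears at level 3.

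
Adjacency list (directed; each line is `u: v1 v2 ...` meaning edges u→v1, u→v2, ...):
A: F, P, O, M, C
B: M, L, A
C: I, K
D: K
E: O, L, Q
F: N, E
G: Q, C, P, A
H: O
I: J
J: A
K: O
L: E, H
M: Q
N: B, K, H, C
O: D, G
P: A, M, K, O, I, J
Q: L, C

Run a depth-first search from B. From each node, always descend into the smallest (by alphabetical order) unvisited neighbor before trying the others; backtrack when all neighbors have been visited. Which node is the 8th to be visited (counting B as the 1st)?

Visit B
B → A
A → C
C → I
I → J
C → K
K → O
O → D
O → G
G → P
P → M
M → Q
Q → L
L → E
L → H
A → F
F → N

Visit order: B, A, C, I, J, K, O, D, G, P, M, Q, L, E, H, F, N

D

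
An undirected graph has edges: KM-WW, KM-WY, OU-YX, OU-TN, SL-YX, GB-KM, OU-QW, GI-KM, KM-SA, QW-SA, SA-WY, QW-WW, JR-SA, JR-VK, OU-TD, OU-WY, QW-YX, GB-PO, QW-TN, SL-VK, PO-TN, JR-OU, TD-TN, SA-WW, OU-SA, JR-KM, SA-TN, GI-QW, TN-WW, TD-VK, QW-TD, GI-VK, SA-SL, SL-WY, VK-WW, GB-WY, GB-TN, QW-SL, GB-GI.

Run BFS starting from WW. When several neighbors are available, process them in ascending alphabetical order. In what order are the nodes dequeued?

WW, KM, QW, SA, TN, VK, GB, GI, JR, WY, OU, SL, TD, YX, PO

Visit WW; enqueue KM, QW, SA, TN, VK → queue [KM, QW, SA, TN, VK]
Visit KM; enqueue GB, GI, JR, WY → queue [QW, SA, TN, VK, GB, GI, JR, WY]
Visit QW; enqueue OU, SL, TD, YX → queue [SA, TN, VK, GB, GI, JR, WY, OU, SL, TD, YX]
Visit SA → queue [TN, VK, GB, GI, JR, WY, OU, SL, TD, YX]
Visit TN; enqueue PO → queue [VK, GB, GI, JR, WY, OU, SL, TD, YX, PO]
Visit VK → queue [GB, GI, JR, WY, OU, SL, TD, YX, PO]
Visit GB → queue [GI, JR, WY, OU, SL, TD, YX, PO]
Visit GI → queue [JR, WY, OU, SL, TD, YX, PO]
Visit JR → queue [WY, OU, SL, TD, YX, PO]
Visit WY → queue [OU, SL, TD, YX, PO]
Visit OU → queue [SL, TD, YX, PO]
Visit SL → queue [TD, YX, PO]
Visit TD → queue [YX, PO]
Visit YX → queue [PO]
Visit PO → queue []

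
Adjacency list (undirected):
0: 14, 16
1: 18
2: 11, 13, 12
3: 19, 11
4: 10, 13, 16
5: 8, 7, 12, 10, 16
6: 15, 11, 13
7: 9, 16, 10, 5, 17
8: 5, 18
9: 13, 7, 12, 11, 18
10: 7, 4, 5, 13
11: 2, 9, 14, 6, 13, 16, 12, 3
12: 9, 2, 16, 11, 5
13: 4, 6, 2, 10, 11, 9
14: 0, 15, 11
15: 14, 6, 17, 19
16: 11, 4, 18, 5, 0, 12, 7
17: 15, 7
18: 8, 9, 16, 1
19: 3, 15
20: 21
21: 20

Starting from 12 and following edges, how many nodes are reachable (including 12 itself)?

20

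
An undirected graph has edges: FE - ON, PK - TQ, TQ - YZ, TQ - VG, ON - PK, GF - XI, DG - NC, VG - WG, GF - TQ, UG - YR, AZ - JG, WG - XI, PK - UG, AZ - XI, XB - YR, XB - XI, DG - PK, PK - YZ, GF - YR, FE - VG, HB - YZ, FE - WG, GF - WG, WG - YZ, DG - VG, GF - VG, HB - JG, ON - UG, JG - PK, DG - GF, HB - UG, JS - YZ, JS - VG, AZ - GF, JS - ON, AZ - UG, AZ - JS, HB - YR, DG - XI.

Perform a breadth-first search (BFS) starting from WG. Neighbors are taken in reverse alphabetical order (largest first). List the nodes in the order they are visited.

Visit WG; enqueue YZ, XI, VG, GF, FE → queue [YZ, XI, VG, GF, FE]
Visit YZ; enqueue TQ, PK, JS, HB → queue [XI, VG, GF, FE, TQ, PK, JS, HB]
Visit XI; enqueue XB, DG, AZ → queue [VG, GF, FE, TQ, PK, JS, HB, XB, DG, AZ]
Visit VG → queue [GF, FE, TQ, PK, JS, HB, XB, DG, AZ]
Visit GF; enqueue YR → queue [FE, TQ, PK, JS, HB, XB, DG, AZ, YR]
Visit FE; enqueue ON → queue [TQ, PK, JS, HB, XB, DG, AZ, YR, ON]
Visit TQ → queue [PK, JS, HB, XB, DG, AZ, YR, ON]
Visit PK; enqueue UG, JG → queue [JS, HB, XB, DG, AZ, YR, ON, UG, JG]
Visit JS → queue [HB, XB, DG, AZ, YR, ON, UG, JG]
Visit HB → queue [XB, DG, AZ, YR, ON, UG, JG]
Visit XB → queue [DG, AZ, YR, ON, UG, JG]
Visit DG; enqueue NC → queue [AZ, YR, ON, UG, JG, NC]
Visit AZ → queue [YR, ON, UG, JG, NC]
Visit YR → queue [ON, UG, JG, NC]
Visit ON → queue [UG, JG, NC]
Visit UG → queue [JG, NC]
Visit JG → queue [NC]
Visit NC → queue []

WG → YZ → XI → VG → GF → FE → TQ → PK → JS → HB → XB → DG → AZ → YR → ON → UG → JG → NC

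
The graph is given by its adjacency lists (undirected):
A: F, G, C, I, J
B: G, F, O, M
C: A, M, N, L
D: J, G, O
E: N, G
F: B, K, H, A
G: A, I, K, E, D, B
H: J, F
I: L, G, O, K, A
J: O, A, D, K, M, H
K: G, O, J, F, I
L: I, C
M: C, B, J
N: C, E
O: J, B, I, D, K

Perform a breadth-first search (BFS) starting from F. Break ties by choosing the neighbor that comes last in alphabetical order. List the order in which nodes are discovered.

F → K → H → B → A → O → J → I → G → M → C → D → L → E → N

Visit F; enqueue K, H, B, A → queue [K, H, B, A]
Visit K; enqueue O, J, I, G → queue [H, B, A, O, J, I, G]
Visit H → queue [B, A, O, J, I, G]
Visit B; enqueue M → queue [A, O, J, I, G, M]
Visit A; enqueue C → queue [O, J, I, G, M, C]
Visit O; enqueue D → queue [J, I, G, M, C, D]
Visit J → queue [I, G, M, C, D]
Visit I; enqueue L → queue [G, M, C, D, L]
Visit G; enqueue E → queue [M, C, D, L, E]
Visit M → queue [C, D, L, E]
Visit C; enqueue N → queue [D, L, E, N]
Visit D → queue [L, E, N]
Visit L → queue [E, N]
Visit E → queue [N]
Visit N → queue []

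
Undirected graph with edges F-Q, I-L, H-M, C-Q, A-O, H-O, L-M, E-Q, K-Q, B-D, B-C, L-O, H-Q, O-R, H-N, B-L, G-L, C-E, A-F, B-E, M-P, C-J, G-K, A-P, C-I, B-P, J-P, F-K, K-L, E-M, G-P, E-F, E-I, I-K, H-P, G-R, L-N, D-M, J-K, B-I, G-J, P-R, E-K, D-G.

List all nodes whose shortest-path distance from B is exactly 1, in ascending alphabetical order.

C, D, E, I, L, P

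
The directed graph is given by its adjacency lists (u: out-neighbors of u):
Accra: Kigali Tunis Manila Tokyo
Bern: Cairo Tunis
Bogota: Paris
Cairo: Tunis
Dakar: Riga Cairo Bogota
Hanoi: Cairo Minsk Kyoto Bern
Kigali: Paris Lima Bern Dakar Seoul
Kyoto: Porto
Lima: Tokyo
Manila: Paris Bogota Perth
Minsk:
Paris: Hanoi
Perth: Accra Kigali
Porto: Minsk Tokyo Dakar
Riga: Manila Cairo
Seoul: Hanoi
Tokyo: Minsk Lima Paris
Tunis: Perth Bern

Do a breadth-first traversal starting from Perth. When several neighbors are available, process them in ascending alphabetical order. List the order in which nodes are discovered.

Visit Perth; enqueue Accra, Kigali → queue [Accra, Kigali]
Visit Accra; enqueue Manila, Tokyo, Tunis → queue [Kigali, Manila, Tokyo, Tunis]
Visit Kigali; enqueue Bern, Dakar, Lima, Paris, Seoul → queue [Manila, Tokyo, Tunis, Bern, Dakar, Lima, Paris, Seoul]
Visit Manila; enqueue Bogota → queue [Tokyo, Tunis, Bern, Dakar, Lima, Paris, Seoul, Bogota]
Visit Tokyo; enqueue Minsk → queue [Tunis, Bern, Dakar, Lima, Paris, Seoul, Bogota, Minsk]
Visit Tunis → queue [Bern, Dakar, Lima, Paris, Seoul, Bogota, Minsk]
Visit Bern; enqueue Cairo → queue [Dakar, Lima, Paris, Seoul, Bogota, Minsk, Cairo]
Visit Dakar; enqueue Riga → queue [Lima, Paris, Seoul, Bogota, Minsk, Cairo, Riga]
Visit Lima → queue [Paris, Seoul, Bogota, Minsk, Cairo, Riga]
Visit Paris; enqueue Hanoi → queue [Seoul, Bogota, Minsk, Cairo, Riga, Hanoi]
Visit Seoul → queue [Bogota, Minsk, Cairo, Riga, Hanoi]
Visit Bogota → queue [Minsk, Cairo, Riga, Hanoi]
Visit Minsk → queue [Cairo, Riga, Hanoi]
Visit Cairo → queue [Riga, Hanoi]
Visit Riga → queue [Hanoi]
Visit Hanoi; enqueue Kyoto → queue [Kyoto]
Visit Kyoto; enqueue Porto → queue [Porto]
Visit Porto → queue []

Perth, Accra, Kigali, Manila, Tokyo, Tunis, Bern, Dakar, Lima, Paris, Seoul, Bogota, Minsk, Cairo, Riga, Hanoi, Kyoto, Porto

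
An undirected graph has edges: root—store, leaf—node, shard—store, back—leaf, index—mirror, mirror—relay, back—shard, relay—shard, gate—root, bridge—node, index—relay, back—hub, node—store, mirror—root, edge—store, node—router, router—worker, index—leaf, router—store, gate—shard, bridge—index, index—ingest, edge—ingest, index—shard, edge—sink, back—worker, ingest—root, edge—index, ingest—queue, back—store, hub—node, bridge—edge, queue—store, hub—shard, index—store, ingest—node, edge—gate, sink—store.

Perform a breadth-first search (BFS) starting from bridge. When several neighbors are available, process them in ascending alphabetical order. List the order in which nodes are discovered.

Visit bridge; enqueue edge, index, node → queue [edge, index, node]
Visit edge; enqueue gate, ingest, sink, store → queue [index, node, gate, ingest, sink, store]
Visit index; enqueue leaf, mirror, relay, shard → queue [node, gate, ingest, sink, store, leaf, mirror, relay, shard]
Visit node; enqueue hub, router → queue [gate, ingest, sink, store, leaf, mirror, relay, shard, hub, router]
Visit gate; enqueue root → queue [ingest, sink, store, leaf, mirror, relay, shard, hub, router, root]
Visit ingest; enqueue queue → queue [sink, store, leaf, mirror, relay, shard, hub, router, root, queue]
Visit sink → queue [store, leaf, mirror, relay, shard, hub, router, root, queue]
Visit store; enqueue back → queue [leaf, mirror, relay, shard, hub, router, root, queue, back]
Visit leaf → queue [mirror, relay, shard, hub, router, root, queue, back]
Visit mirror → queue [relay, shard, hub, router, root, queue, back]
Visit relay → queue [shard, hub, router, root, queue, back]
Visit shard → queue [hub, router, root, queue, back]
Visit hub → queue [router, root, queue, back]
Visit router; enqueue worker → queue [root, queue, back, worker]
Visit root → queue [queue, back, worker]
Visit queue → queue [back, worker]
Visit back → queue [worker]
Visit worker → queue []

bridge, edge, index, node, gate, ingest, sink, store, leaf, mirror, relay, shard, hub, router, root, queue, back, worker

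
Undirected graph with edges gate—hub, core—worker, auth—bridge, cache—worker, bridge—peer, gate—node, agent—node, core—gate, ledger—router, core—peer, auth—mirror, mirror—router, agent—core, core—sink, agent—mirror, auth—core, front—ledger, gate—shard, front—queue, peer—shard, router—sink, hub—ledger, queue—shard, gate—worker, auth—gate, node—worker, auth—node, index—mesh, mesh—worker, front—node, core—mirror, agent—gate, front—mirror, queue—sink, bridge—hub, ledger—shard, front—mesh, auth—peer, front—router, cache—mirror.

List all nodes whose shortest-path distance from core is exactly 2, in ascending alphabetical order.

bridge, cache, front, hub, mesh, node, queue, router, shard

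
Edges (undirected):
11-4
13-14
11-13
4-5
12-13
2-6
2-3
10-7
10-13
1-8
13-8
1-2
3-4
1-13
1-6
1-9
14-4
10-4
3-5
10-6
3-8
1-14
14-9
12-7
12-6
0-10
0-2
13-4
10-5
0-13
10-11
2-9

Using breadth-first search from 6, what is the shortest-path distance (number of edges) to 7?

2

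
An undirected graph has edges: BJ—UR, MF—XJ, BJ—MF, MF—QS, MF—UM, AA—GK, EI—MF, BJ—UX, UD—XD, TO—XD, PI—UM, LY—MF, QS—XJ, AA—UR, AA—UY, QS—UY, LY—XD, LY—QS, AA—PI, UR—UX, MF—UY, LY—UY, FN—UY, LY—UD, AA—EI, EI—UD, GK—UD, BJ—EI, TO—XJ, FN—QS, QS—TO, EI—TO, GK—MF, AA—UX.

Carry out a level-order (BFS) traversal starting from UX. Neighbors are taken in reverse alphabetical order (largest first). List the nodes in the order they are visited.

UX, UR, BJ, AA, MF, EI, UY, PI, GK, XJ, UM, QS, LY, UD, TO, FN, XD

Visit UX; enqueue UR, BJ, AA → queue [UR, BJ, AA]
Visit UR → queue [BJ, AA]
Visit BJ; enqueue MF, EI → queue [AA, MF, EI]
Visit AA; enqueue UY, PI, GK → queue [MF, EI, UY, PI, GK]
Visit MF; enqueue XJ, UM, QS, LY → queue [EI, UY, PI, GK, XJ, UM, QS, LY]
Visit EI; enqueue UD, TO → queue [UY, PI, GK, XJ, UM, QS, LY, UD, TO]
Visit UY; enqueue FN → queue [PI, GK, XJ, UM, QS, LY, UD, TO, FN]
Visit PI → queue [GK, XJ, UM, QS, LY, UD, TO, FN]
Visit GK → queue [XJ, UM, QS, LY, UD, TO, FN]
Visit XJ → queue [UM, QS, LY, UD, TO, FN]
Visit UM → queue [QS, LY, UD, TO, FN]
Visit QS → queue [LY, UD, TO, FN]
Visit LY; enqueue XD → queue [UD, TO, FN, XD]
Visit UD → queue [TO, FN, XD]
Visit TO → queue [FN, XD]
Visit FN → queue [XD]
Visit XD → queue []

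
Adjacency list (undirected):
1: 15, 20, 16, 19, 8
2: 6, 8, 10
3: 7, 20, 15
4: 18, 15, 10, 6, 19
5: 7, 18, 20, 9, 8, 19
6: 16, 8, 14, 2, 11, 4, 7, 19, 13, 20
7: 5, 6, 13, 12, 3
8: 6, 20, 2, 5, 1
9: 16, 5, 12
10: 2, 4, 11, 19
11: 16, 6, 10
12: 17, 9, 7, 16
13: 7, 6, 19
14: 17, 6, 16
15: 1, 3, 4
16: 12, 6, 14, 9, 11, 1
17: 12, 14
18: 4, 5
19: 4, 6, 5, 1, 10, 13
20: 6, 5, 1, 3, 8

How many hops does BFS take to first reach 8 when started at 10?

2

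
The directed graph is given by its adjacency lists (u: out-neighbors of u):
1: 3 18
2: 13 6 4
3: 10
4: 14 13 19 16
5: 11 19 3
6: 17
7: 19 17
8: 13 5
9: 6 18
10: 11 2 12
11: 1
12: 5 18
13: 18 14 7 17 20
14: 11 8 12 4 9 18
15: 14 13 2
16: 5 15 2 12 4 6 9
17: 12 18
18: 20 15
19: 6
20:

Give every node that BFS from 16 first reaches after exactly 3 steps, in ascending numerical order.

1, 7, 8, 10, 20

Level 0: 16
Level 1: 2, 4, 5, 6, 9, 12, 15
Level 2: 3, 11, 13, 14, 17, 18, 19
Level 3: 1, 7, 8, 10, 20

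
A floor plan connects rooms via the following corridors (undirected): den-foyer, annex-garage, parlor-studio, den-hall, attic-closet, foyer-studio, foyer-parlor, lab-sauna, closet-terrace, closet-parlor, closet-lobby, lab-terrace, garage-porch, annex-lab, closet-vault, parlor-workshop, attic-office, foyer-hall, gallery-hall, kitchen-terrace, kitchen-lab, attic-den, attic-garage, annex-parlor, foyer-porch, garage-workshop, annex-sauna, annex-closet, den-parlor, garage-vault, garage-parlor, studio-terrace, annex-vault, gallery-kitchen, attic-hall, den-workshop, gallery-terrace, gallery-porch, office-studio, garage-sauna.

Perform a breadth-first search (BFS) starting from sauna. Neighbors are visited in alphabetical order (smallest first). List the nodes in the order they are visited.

sauna -> annex -> garage -> lab -> closet -> parlor -> vault -> attic -> porch -> workshop -> kitchen -> terrace -> lobby -> den -> foyer -> studio -> hall -> office -> gallery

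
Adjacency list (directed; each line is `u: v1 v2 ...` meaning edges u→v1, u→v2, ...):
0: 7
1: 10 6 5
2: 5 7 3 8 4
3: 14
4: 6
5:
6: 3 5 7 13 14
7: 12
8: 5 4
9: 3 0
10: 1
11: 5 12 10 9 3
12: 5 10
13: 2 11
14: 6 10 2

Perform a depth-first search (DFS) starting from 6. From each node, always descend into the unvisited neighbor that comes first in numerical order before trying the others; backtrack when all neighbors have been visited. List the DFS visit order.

6, 3, 14, 2, 4, 5, 7, 12, 10, 1, 8, 13, 11, 9, 0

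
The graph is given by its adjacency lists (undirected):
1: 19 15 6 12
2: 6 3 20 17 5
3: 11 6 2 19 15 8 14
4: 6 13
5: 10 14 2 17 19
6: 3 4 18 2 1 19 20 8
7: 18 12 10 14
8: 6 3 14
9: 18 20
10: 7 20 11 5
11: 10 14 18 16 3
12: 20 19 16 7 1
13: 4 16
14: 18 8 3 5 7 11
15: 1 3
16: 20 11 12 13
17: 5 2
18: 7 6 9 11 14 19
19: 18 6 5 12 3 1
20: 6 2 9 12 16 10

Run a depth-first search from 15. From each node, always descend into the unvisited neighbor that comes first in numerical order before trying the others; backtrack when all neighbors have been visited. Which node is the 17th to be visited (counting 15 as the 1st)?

Visit 15
15 → 1
1 → 6
6 → 2
2 → 3
3 → 8
8 → 14
14 → 5
5 → 10
10 → 7
7 → 12
12 → 16
16 → 11
11 → 18
18 → 9
9 → 20
18 → 19
16 → 13
13 → 4
5 → 17

Visit order: 15, 1, 6, 2, 3, 8, 14, 5, 10, 7, 12, 16, 11, 18, 9, 20, 19, 13, 4, 17

19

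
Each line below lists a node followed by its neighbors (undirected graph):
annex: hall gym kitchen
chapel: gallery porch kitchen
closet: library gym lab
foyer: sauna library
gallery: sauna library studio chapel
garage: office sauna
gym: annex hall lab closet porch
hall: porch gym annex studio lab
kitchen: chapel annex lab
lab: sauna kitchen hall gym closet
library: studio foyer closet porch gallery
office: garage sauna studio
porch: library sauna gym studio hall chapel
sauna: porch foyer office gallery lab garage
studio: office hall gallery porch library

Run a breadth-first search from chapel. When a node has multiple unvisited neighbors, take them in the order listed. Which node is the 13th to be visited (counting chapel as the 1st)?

Visit chapel; enqueue gallery, porch, kitchen → queue [gallery, porch, kitchen]
Visit gallery; enqueue sauna, library, studio → queue [porch, kitchen, sauna, library, studio]
Visit porch; enqueue gym, hall → queue [kitchen, sauna, library, studio, gym, hall]
Visit kitchen; enqueue annex, lab → queue [sauna, library, studio, gym, hall, annex, lab]
Visit sauna; enqueue foyer, office, garage → queue [library, studio, gym, hall, annex, lab, foyer, office, garage]
Visit library; enqueue closet → queue [studio, gym, hall, annex, lab, foyer, office, garage, closet]
Visit studio → queue [gym, hall, annex, lab, foyer, office, garage, closet]
Visit gym → queue [hall, annex, lab, foyer, office, garage, closet]
Visit hall → queue [annex, lab, foyer, office, garage, closet]
Visit annex → queue [lab, foyer, office, garage, closet]
Visit lab → queue [foyer, office, garage, closet]
Visit foyer → queue [office, garage, closet]
Visit office → queue [garage, closet]
Visit garage → queue [closet]
Visit closet → queue []

Visit order: chapel, gallery, porch, kitchen, sauna, library, studio, gym, hall, annex, lab, foyer, office, garage, closet

office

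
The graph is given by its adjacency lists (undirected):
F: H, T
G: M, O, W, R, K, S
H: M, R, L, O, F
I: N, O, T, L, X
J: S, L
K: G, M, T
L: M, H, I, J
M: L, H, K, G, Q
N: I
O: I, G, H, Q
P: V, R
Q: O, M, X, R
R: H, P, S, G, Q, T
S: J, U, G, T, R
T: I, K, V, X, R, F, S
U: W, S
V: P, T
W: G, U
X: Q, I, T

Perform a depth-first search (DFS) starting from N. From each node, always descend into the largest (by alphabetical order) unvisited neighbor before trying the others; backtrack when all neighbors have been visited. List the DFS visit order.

Visit N
N → I
I → X
X → T
T → V
V → P
P → R
R → S
S → U
U → W
W → G
G → O
O → Q
Q → M
M → L
L → J
L → H
H → F
M → K

N, I, X, T, V, P, R, S, U, W, G, O, Q, M, L, J, H, F, K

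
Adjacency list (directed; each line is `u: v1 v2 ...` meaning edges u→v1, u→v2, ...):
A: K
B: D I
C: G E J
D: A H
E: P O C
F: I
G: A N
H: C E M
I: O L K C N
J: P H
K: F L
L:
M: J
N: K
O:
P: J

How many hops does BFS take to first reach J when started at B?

3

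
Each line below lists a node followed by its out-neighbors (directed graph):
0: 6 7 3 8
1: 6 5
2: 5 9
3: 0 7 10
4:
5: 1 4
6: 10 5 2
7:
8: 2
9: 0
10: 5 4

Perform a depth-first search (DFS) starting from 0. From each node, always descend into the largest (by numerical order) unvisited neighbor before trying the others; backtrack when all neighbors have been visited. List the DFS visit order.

0 → 8 → 2 → 9 → 5 → 4 → 1 → 6 → 10 → 7 → 3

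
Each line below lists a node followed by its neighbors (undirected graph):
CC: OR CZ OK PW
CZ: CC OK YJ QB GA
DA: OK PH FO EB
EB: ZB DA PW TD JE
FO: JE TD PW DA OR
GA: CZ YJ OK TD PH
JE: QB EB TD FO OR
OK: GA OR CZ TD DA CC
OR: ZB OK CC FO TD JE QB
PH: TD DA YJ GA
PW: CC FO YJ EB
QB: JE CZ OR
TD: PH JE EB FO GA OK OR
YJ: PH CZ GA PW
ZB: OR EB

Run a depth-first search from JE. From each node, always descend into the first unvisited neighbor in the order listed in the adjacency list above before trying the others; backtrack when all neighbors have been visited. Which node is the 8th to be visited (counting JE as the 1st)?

DA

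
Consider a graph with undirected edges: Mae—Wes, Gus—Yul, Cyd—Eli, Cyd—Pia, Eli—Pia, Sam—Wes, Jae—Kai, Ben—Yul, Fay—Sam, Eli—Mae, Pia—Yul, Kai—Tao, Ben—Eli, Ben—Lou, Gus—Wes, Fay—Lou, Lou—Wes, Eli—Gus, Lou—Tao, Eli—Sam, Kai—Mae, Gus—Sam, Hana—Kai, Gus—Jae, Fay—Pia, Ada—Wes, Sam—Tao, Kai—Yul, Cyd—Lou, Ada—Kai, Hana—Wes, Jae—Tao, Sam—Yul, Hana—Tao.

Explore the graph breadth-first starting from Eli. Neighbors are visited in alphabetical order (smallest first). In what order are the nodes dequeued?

Visit Eli; enqueue Ben, Cyd, Gus, Mae, Pia, Sam → queue [Ben, Cyd, Gus, Mae, Pia, Sam]
Visit Ben; enqueue Lou, Yul → queue [Cyd, Gus, Mae, Pia, Sam, Lou, Yul]
Visit Cyd → queue [Gus, Mae, Pia, Sam, Lou, Yul]
Visit Gus; enqueue Jae, Wes → queue [Mae, Pia, Sam, Lou, Yul, Jae, Wes]
Visit Mae; enqueue Kai → queue [Pia, Sam, Lou, Yul, Jae, Wes, Kai]
Visit Pia; enqueue Fay → queue [Sam, Lou, Yul, Jae, Wes, Kai, Fay]
Visit Sam; enqueue Tao → queue [Lou, Yul, Jae, Wes, Kai, Fay, Tao]
Visit Lou → queue [Yul, Jae, Wes, Kai, Fay, Tao]
Visit Yul → queue [Jae, Wes, Kai, Fay, Tao]
Visit Jae → queue [Wes, Kai, Fay, Tao]
Visit Wes; enqueue Ada, Hana → queue [Kai, Fay, Tao, Ada, Hana]
Visit Kai → queue [Fay, Tao, Ada, Hana]
Visit Fay → queue [Tao, Ada, Hana]
Visit Tao → queue [Ada, Hana]
Visit Ada → queue [Hana]
Visit Hana → queue []

Eli → Ben → Cyd → Gus → Mae → Pia → Sam → Lou → Yul → Jae → Wes → Kai → Fay → Tao → Ada → Hana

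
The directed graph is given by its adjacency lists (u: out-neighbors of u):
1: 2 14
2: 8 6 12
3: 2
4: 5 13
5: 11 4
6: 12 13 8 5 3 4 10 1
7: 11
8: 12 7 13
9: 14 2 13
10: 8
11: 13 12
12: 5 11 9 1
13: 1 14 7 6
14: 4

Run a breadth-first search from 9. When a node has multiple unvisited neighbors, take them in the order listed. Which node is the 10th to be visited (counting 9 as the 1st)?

Visit 9; enqueue 14, 2, 13 → queue [14, 2, 13]
Visit 14; enqueue 4 → queue [2, 13, 4]
Visit 2; enqueue 8, 6, 12 → queue [13, 4, 8, 6, 12]
Visit 13; enqueue 1, 7 → queue [4, 8, 6, 12, 1, 7]
Visit 4; enqueue 5 → queue [8, 6, 12, 1, 7, 5]
Visit 8 → queue [6, 12, 1, 7, 5]
Visit 6; enqueue 3, 10 → queue [12, 1, 7, 5, 3, 10]
Visit 12; enqueue 11 → queue [1, 7, 5, 3, 10, 11]
Visit 1 → queue [7, 5, 3, 10, 11]
Visit 7 → queue [5, 3, 10, 11]
Visit 5 → queue [3, 10, 11]
Visit 3 → queue [10, 11]
Visit 10 → queue [11]
Visit 11 → queue []

Visit order: 9, 14, 2, 13, 4, 8, 6, 12, 1, 7, 5, 3, 10, 11

7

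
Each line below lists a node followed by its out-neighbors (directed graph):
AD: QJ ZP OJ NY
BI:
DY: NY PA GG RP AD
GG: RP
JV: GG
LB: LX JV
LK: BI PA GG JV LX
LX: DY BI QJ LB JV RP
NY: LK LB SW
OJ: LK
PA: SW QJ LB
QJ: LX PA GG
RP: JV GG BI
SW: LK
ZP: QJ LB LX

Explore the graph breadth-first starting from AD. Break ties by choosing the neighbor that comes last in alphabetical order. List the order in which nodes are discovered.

AD, ZP, QJ, OJ, NY, LX, LB, PA, GG, LK, SW, RP, JV, DY, BI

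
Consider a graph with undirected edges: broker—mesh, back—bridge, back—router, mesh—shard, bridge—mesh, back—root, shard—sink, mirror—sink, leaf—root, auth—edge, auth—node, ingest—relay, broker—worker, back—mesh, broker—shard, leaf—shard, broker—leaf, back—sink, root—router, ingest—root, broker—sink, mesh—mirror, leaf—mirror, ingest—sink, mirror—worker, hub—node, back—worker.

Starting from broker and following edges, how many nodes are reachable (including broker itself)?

13

BFS from broker visits: broker, worker, sink, shard, mesh, leaf, mirror, back, ingest, bridge, root, router, relay
Reachable nodes: 13 of 17 total.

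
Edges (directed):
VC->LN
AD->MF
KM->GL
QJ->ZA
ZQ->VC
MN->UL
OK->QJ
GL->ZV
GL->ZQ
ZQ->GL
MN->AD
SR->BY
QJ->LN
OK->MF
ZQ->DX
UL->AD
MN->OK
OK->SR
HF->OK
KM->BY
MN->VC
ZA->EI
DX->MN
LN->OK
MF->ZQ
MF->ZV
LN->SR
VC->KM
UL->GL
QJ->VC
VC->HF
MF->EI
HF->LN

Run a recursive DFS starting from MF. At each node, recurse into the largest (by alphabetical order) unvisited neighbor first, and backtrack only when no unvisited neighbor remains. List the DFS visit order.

Visit MF
MF → ZV
MF → ZQ
ZQ → VC
VC → LN
LN → SR
SR → BY
LN → OK
OK → QJ
QJ → ZA
ZA → EI
VC → KM
KM → GL
VC → HF
ZQ → DX
DX → MN
MN → UL
UL → AD

MF, ZV, ZQ, VC, LN, SR, BY, OK, QJ, ZA, EI, KM, GL, HF, DX, MN, UL, AD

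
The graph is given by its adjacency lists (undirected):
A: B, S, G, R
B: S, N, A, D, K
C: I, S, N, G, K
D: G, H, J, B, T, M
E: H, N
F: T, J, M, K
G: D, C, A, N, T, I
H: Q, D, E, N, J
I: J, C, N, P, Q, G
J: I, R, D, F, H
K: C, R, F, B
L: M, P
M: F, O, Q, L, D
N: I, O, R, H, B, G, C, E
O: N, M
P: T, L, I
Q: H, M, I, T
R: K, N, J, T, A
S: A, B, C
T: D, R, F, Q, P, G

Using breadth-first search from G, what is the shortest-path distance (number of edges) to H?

Level 0: G
Level 1: A, C, D, I, N, T
Level 2: B, E, F, H, J, K, M, O, P, Q, R, S
Level 3: L
H first appears at level 2.

2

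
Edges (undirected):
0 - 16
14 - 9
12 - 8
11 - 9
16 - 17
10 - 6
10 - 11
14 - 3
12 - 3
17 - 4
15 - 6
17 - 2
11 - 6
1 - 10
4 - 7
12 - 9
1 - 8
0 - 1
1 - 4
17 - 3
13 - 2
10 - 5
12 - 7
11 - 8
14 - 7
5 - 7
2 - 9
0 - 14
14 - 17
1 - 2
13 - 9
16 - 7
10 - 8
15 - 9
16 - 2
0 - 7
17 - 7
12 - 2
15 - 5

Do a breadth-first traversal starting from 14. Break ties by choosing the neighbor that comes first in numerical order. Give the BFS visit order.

14 -> 0 -> 3 -> 7 -> 9 -> 17 -> 1 -> 16 -> 12 -> 4 -> 5 -> 2 -> 11 -> 13 -> 15 -> 8 -> 10 -> 6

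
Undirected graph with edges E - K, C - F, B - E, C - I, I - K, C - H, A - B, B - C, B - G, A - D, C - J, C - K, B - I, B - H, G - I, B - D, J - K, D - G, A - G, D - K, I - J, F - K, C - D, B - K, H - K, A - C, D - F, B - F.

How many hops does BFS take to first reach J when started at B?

2

Level 0: B
Level 1: A, C, D, E, F, G, H, I, K
Level 2: J
J first appears at level 2.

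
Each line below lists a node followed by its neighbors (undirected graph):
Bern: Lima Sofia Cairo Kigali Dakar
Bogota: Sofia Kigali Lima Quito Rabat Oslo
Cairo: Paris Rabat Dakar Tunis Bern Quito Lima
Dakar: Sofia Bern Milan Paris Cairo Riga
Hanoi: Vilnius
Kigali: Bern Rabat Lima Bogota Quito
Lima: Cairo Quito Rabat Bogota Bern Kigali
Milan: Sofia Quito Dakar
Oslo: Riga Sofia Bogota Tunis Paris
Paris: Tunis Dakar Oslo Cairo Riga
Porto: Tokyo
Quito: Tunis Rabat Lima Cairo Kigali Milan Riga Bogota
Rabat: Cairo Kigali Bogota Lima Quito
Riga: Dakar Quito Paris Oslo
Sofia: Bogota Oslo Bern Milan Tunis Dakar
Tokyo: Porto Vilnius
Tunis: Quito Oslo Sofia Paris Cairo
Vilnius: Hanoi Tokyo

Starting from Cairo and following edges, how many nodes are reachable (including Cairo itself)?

BFS from Cairo visits: Cairo, Paris, Rabat, Dakar, Tunis, Bern, Quito, Lima, Oslo, Riga, Kigali, Bogota, Sofia, Milan
Reachable nodes: 14 of 18 total.

14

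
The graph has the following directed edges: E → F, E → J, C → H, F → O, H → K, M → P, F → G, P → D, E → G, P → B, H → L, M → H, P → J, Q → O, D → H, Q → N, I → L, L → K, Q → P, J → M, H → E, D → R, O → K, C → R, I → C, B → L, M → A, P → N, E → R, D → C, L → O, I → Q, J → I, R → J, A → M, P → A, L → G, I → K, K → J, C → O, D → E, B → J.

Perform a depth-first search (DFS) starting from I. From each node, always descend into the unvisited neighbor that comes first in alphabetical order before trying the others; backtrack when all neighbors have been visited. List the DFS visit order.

I → C → H → E → F → G → O → K → J → M → A → P → B → L → D → R → N → Q

Visit I
I → C
C → H
H → E
E → F
F → G
F → O
O → K
K → J
J → M
M → A
M → P
P → B
B → L
P → D
D → R
P → N
I → Q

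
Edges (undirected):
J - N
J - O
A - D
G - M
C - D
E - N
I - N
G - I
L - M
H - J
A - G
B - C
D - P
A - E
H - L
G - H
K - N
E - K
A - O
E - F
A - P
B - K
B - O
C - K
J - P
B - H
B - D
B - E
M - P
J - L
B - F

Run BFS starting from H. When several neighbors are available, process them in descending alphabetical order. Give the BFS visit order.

H → L → J → G → B → M → P → O → N → I → A → K → F → E → D → C

Visit H; enqueue L, J, G, B → queue [L, J, G, B]
Visit L; enqueue M → queue [J, G, B, M]
Visit J; enqueue P, O, N → queue [G, B, M, P, O, N]
Visit G; enqueue I, A → queue [B, M, P, O, N, I, A]
Visit B; enqueue K, F, E, D, C → queue [M, P, O, N, I, A, K, F, E, D, C]
Visit M → queue [P, O, N, I, A, K, F, E, D, C]
Visit P → queue [O, N, I, A, K, F, E, D, C]
Visit O → queue [N, I, A, K, F, E, D, C]
Visit N → queue [I, A, K, F, E, D, C]
Visit I → queue [A, K, F, E, D, C]
Visit A → queue [K, F, E, D, C]
Visit K → queue [F, E, D, C]
Visit F → queue [E, D, C]
Visit E → queue [D, C]
Visit D → queue [C]
Visit C → queue []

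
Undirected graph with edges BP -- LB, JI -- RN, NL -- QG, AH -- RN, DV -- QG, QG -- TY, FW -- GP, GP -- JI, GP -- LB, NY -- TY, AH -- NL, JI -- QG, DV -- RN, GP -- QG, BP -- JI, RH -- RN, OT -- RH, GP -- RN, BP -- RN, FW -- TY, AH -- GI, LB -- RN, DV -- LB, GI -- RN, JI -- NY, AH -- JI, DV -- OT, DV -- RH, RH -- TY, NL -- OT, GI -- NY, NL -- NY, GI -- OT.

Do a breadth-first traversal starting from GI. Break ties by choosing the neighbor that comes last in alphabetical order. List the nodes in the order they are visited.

GI RN OT NY AH RH LB JI GP DV BP NL TY QG FW

Visit GI; enqueue RN, OT, NY, AH → queue [RN, OT, NY, AH]
Visit RN; enqueue RH, LB, JI, GP, DV, BP → queue [OT, NY, AH, RH, LB, JI, GP, DV, BP]
Visit OT; enqueue NL → queue [NY, AH, RH, LB, JI, GP, DV, BP, NL]
Visit NY; enqueue TY → queue [AH, RH, LB, JI, GP, DV, BP, NL, TY]
Visit AH → queue [RH, LB, JI, GP, DV, BP, NL, TY]
Visit RH → queue [LB, JI, GP, DV, BP, NL, TY]
Visit LB → queue [JI, GP, DV, BP, NL, TY]
Visit JI; enqueue QG → queue [GP, DV, BP, NL, TY, QG]
Visit GP; enqueue FW → queue [DV, BP, NL, TY, QG, FW]
Visit DV → queue [BP, NL, TY, QG, FW]
Visit BP → queue [NL, TY, QG, FW]
Visit NL → queue [TY, QG, FW]
Visit TY → queue [QG, FW]
Visit QG → queue [FW]
Visit FW → queue []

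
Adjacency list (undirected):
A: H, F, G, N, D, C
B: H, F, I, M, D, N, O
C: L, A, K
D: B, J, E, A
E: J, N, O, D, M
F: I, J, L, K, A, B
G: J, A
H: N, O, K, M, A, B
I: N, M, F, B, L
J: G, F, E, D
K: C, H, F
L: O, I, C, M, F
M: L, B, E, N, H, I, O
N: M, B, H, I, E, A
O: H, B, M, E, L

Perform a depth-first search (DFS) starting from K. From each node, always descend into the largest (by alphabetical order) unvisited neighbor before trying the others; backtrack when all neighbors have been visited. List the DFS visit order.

Visit K
K → H
H → O
O → M
M → N
N → I
I → L
L → F
F → J
J → G
G → A
A → D
D → E
D → B
A → C

K H O M N I L F J G A D E B C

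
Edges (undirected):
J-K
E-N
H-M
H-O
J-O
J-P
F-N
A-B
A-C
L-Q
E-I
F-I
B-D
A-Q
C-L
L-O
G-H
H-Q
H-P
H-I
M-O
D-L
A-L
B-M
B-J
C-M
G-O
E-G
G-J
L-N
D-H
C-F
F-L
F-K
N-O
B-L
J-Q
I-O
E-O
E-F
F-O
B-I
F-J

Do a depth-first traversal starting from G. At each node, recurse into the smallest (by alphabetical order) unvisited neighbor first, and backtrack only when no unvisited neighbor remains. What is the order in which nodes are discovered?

G, E, F, C, A, B, D, H, I, O, J, K, P, Q, L, N, M

Visit G
G → E
E → F
F → C
C → A
A → B
B → D
D → H
H → I
I → O
O → J
J → K
J → P
J → Q
Q → L
L → N
O → M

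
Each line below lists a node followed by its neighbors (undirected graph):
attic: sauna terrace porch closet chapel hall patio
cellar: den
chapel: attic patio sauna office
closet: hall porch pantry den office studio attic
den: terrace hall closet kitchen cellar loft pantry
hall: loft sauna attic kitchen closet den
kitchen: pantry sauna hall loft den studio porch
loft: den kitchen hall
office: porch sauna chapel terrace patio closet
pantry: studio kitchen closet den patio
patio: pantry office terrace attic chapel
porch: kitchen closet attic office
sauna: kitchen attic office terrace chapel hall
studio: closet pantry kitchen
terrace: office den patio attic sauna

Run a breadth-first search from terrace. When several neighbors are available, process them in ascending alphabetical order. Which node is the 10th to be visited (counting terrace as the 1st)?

Visit terrace; enqueue attic, den, office, patio, sauna → queue [attic, den, office, patio, sauna]
Visit attic; enqueue chapel, closet, hall, porch → queue [den, office, patio, sauna, chapel, closet, hall, porch]
Visit den; enqueue cellar, kitchen, loft, pantry → queue [office, patio, sauna, chapel, closet, hall, porch, cellar, kitchen, loft, pantry]
Visit office → queue [patio, sauna, chapel, closet, hall, porch, cellar, kitchen, loft, pantry]
Visit patio → queue [sauna, chapel, closet, hall, porch, cellar, kitchen, loft, pantry]
Visit sauna → queue [chapel, closet, hall, porch, cellar, kitchen, loft, pantry]
Visit chapel → queue [closet, hall, porch, cellar, kitchen, loft, pantry]
Visit closet; enqueue studio → queue [hall, porch, cellar, kitchen, loft, pantry, studio]
Visit hall → queue [porch, cellar, kitchen, loft, pantry, studio]
Visit porch → queue [cellar, kitchen, loft, pantry, studio]
Visit cellar → queue [kitchen, loft, pantry, studio]
Visit kitchen → queue [loft, pantry, studio]
Visit loft → queue [pantry, studio]
Visit pantry → queue [studio]
Visit studio → queue []

Visit order: terrace, attic, den, office, patio, sauna, chapel, closet, hall, porch, cellar, kitchen, loft, pantry, studio

porch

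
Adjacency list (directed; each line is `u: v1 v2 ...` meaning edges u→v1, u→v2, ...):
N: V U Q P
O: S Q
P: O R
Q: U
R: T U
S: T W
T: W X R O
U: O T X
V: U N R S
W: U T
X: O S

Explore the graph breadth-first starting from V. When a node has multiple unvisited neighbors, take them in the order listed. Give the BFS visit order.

V -> U -> N -> R -> S -> O -> T -> X -> Q -> P -> W

Visit V; enqueue U, N, R, S → queue [U, N, R, S]
Visit U; enqueue O, T, X → queue [N, R, S, O, T, X]
Visit N; enqueue Q, P → queue [R, S, O, T, X, Q, P]
Visit R → queue [S, O, T, X, Q, P]
Visit S; enqueue W → queue [O, T, X, Q, P, W]
Visit O → queue [T, X, Q, P, W]
Visit T → queue [X, Q, P, W]
Visit X → queue [Q, P, W]
Visit Q → queue [P, W]
Visit P → queue [W]
Visit W → queue []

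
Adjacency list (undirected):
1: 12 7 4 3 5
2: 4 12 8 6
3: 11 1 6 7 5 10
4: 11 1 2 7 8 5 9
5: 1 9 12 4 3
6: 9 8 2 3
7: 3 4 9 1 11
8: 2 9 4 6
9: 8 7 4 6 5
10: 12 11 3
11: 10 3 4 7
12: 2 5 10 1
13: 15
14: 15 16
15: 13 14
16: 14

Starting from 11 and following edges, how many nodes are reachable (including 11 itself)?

BFS from 11 visits: 11, 10, 3, 4, 7, 12, 1, 6, 5, 2, 8, 9
Reachable nodes: 12 of 16 total.

12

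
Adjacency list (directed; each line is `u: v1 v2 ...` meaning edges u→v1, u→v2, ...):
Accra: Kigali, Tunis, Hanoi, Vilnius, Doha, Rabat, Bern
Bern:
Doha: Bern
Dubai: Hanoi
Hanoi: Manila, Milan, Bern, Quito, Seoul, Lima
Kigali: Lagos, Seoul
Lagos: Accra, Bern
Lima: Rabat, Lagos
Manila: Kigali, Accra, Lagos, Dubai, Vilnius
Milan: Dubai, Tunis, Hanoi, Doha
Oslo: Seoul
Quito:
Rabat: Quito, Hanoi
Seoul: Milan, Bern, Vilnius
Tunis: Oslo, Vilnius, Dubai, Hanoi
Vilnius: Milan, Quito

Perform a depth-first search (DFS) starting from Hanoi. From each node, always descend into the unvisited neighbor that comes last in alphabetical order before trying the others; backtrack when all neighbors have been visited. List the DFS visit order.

Visit Hanoi
Hanoi → Seoul
Seoul → Vilnius
Vilnius → Quito
Vilnius → Milan
Milan → Tunis
Tunis → Oslo
Tunis → Dubai
Milan → Doha
Doha → Bern
Hanoi → Manila
Manila → Lagos
Lagos → Accra
Accra → Rabat
Accra → Kigali
Hanoi → Lima

Hanoi Seoul Vilnius Quito Milan Tunis Oslo Dubai Doha Bern Manila Lagos Accra Rabat Kigali Lima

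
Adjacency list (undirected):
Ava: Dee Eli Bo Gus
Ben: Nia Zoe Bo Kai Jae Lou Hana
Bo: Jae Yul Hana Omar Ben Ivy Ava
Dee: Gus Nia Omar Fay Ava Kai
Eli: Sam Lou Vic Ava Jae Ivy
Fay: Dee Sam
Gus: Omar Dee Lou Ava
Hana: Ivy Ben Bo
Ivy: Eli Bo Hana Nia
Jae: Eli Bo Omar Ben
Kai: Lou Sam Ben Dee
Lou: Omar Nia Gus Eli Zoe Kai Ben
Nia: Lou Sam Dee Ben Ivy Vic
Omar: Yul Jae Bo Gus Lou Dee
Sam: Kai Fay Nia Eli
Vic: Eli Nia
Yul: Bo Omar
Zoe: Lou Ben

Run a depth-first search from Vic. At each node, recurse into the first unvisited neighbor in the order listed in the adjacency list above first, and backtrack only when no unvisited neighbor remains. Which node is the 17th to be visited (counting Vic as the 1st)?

Hana

Visit Vic
Vic → Eli
Eli → Sam
Sam → Kai
Kai → Lou
Lou → Omar
Omar → Yul
Yul → Bo
Bo → Jae
Jae → Ben
Ben → Nia
Nia → Dee
Dee → Gus
Gus → Ava
Dee → Fay
Nia → Ivy
Ivy → Hana
Ben → Zoe

Visit order: Vic, Eli, Sam, Kai, Lou, Omar, Yul, Bo, Jae, Ben, Nia, Dee, Gus, Ava, Fay, Ivy, Hana, Zoe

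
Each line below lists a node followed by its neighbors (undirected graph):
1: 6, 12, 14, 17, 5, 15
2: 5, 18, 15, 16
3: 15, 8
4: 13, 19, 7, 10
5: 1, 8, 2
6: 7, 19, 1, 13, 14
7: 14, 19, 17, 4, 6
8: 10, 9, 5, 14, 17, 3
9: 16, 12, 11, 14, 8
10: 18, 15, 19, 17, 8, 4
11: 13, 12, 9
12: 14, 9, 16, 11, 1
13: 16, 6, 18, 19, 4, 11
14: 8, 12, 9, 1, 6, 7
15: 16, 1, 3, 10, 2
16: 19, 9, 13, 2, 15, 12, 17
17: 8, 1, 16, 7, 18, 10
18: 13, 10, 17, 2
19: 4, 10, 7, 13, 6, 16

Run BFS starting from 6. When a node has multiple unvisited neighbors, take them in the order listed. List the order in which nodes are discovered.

Visit 6; enqueue 7, 19, 1, 13, 14 → queue [7, 19, 1, 13, 14]
Visit 7; enqueue 17, 4 → queue [19, 1, 13, 14, 17, 4]
Visit 19; enqueue 10, 16 → queue [1, 13, 14, 17, 4, 10, 16]
Visit 1; enqueue 12, 5, 15 → queue [13, 14, 17, 4, 10, 16, 12, 5, 15]
Visit 13; enqueue 18, 11 → queue [14, 17, 4, 10, 16, 12, 5, 15, 18, 11]
Visit 14; enqueue 8, 9 → queue [17, 4, 10, 16, 12, 5, 15, 18, 11, 8, 9]
Visit 17 → queue [4, 10, 16, 12, 5, 15, 18, 11, 8, 9]
Visit 4 → queue [10, 16, 12, 5, 15, 18, 11, 8, 9]
Visit 10 → queue [16, 12, 5, 15, 18, 11, 8, 9]
Visit 16; enqueue 2 → queue [12, 5, 15, 18, 11, 8, 9, 2]
Visit 12 → queue [5, 15, 18, 11, 8, 9, 2]
Visit 5 → queue [15, 18, 11, 8, 9, 2]
Visit 15; enqueue 3 → queue [18, 11, 8, 9, 2, 3]
Visit 18 → queue [11, 8, 9, 2, 3]
Visit 11 → queue [8, 9, 2, 3]
Visit 8 → queue [9, 2, 3]
Visit 9 → queue [2, 3]
Visit 2 → queue [3]
Visit 3 → queue []

6, 7, 19, 1, 13, 14, 17, 4, 10, 16, 12, 5, 15, 18, 11, 8, 9, 2, 3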